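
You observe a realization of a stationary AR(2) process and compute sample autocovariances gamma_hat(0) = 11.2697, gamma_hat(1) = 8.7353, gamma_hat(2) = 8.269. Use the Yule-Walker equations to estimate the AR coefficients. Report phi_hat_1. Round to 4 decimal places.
\hat\phi_{1} = 0.5170

The Yule-Walker equations for an AR(p) process read, in matrix form,
  Gamma_p phi = r_p,   with   (Gamma_p)_{ij} = gamma(|i - j|),
                       (r_p)_i = gamma(i),   i,j = 1..p.
Substitute the sample gammas (Toeplitz matrix and right-hand side of size 2):
  Gamma_p = [[11.2697, 8.7353], [8.7353, 11.2697]]
  r_p     = [8.7353, 8.269]
Written out:
  11.2697 phi_1 + 8.7353 phi_2 = 8.7353
  8.7353 phi_1 + 11.2697 phi_2 = 8.269
Solve by Cramer's rule:
  det = gamma(0)^2 - gamma(1)^2 = (11.2697)^2 - (8.7353)^2 = 127.00613809 - 76.30546609 = 50.700672
  phi_hat_1 = [gamma(1) gamma(0) - gamma(1) gamma(2)] / det = [(8.7353)(11.2697) - (8.7353)(8.269)] / 50.700672 = 26.21201471 / 50.700672 = 0.517
  phi_hat_2 = [gamma(0) gamma(2) - gamma(1)^2] / det = [(11.2697)(8.269) - (8.7353)^2] / 50.700672 = 16.88368321 / 50.700672 = 0.333
So phi_hat = [0.5170, 0.3330].
Therefore phi_hat_1 = 0.5170.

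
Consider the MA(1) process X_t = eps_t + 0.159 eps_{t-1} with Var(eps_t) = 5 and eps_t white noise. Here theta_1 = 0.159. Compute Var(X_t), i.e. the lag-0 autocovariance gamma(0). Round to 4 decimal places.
\gamma(0) = 5.1264

For an MA(q) process X_t = eps_t + sum_i theta_i eps_{t-i} with
Var(eps_t) = sigma^2, the variance is
  gamma(0) = sigma^2 * (1 + sum_i theta_i^2).
  sum_i theta_i^2 = (0.159)^2 = 0.025281.
  gamma(0) = 5 * (1 + 0.025281) = 5 * 1.025281 = 5.126405, which rounds to 5.1264.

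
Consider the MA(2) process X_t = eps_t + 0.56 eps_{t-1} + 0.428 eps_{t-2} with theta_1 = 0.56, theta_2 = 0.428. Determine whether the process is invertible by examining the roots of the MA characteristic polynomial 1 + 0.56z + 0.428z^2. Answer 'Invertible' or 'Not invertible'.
\text{Invertible}

The MA(q) characteristic polynomial is P(z) = 1 + 0.56z + 0.428z^2.
Invertibility requires all roots to lie outside the unit circle, i.e. |z| > 1 for every root.
Set 1 + (0.56) z + (0.428) z^2 = 0, i.e. a z^2 + b z + c = 0 with a = 0.428, b = 0.56, c = 1.
Discriminant D = b^2 - 4ac = (0.56)^2 - 4*(0.428)*1 = 0.3136 - (1.712) = -1.3984.
D < 0, so the roots are the complex-conjugate pair z = (-b +/- i sqrt(-D)) / (2a) = -0.6542 +/- 1.3815i.
For a conjugate pair |z|^2 = z * conj(z) = (product of roots) = c/a = 1/(0.428) = 2.336449, so |z| = sqrt(2.336449) = 1.5285 for both roots.
Moduli of all roots: 1.5285, 1.5285.
All moduli strictly greater than 1? Yes.
Verdict: Invertible.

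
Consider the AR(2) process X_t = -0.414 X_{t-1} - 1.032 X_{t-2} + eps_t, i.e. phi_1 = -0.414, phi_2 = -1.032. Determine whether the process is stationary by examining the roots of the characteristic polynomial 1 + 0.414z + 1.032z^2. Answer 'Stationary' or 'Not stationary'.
\text{Not stationary}

The AR(p) characteristic polynomial is P(z) = 1 + 0.414z + 1.032z^2.
Stationarity requires all roots to lie outside the unit circle, i.e. |z| > 1 for every root.
Set 1 + (0.414) z + (1.032) z^2 = 0, i.e. a z^2 + b z + c = 0 with a = 1.032, b = 0.414, c = 1.
Discriminant D = b^2 - 4ac = (0.414)^2 - 4*(1.032)*1 = 0.171396 - (4.128) = -3.956604.
D < 0, so the roots are the complex-conjugate pair z = (-b +/- i sqrt(-D)) / (2a) = -0.2006 +/- 0.9637i.
For a conjugate pair |z|^2 = z * conj(z) = (product of roots) = c/a = 1/(1.032) = 0.968992, so |z| = sqrt(0.968992) = 0.9844 for both roots.
Moduli of all roots: 0.9844, 0.9844.
All moduli strictly greater than 1? No.
Verdict: Not stationary.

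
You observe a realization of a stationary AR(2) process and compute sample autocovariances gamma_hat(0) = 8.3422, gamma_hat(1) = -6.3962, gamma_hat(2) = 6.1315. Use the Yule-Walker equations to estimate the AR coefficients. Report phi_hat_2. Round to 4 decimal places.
\hat\phi_{2} = 0.3570

The Yule-Walker equations for an AR(p) process read, in matrix form,
  Gamma_p phi = r_p,   with   (Gamma_p)_{ij} = gamma(|i - j|),
                       (r_p)_i = gamma(i),   i,j = 1..p.
Substitute the sample gammas (Toeplitz matrix and right-hand side of size 2):
  Gamma_p = [[8.3422, -6.3962], [-6.3962, 8.3422]]
  r_p     = [-6.3962, 6.1315]
Written out:
  8.3422 phi_1 - 6.3962 phi_2 = -6.3962
  -6.3962 phi_1 + 8.3422 phi_2 = 6.1315
Solve by Cramer's rule:
  det = gamma(0)^2 - gamma(1)^2 = (8.3422)^2 - (-6.3962)^2 = 69.59230084 - 40.91137444 = 28.6809264
  phi_hat_1 = [gamma(1) gamma(0) - gamma(1) gamma(2)] / det = [(-6.3962)(8.3422) - (-6.3962)(6.1315)] / 28.6809264 = -14.14007934 / 28.6809264 = -0.493
  phi_hat_2 = [gamma(0) gamma(2) - gamma(1)^2] / det = [(8.3422)(6.1315) - (-6.3962)^2] / 28.6809264 = 10.23882486 / 28.6809264 = 0.357
So phi_hat = [-0.4930, 0.3570].
Therefore phi_hat_2 = 0.3570.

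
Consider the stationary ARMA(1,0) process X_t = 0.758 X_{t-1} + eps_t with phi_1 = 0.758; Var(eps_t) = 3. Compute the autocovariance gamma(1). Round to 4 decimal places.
\gamma(1) = 5.3451

Multiply the model equation by X_{t-k} and take expectations. With theta_0 = psi_0 = 1 and psi_j the MA(infinity) weights, this gives
  gamma(k) - sum_i phi_i gamma(k-i) = c_k,
  c_k = sigma^2 * sum_{j=k..q} theta_j psi_{j-k}   (c_k = 0 for k > q),
using gamma(-m) = gamma(m).
Pure AR (q = 0): c_0 = sigma^2 = 3, c_k = 0 for k >= 1.
Equations for k = 0 and k = 1 (AR order 1):
  gamma(0) = phi_1 gamma(1) + c_0
  gamma(1) = phi_1 gamma(0) + c_1
Substituting the second into the first: gamma(0) (1 - phi_1^2) = c_0 + phi_1 c_1, so
  gamma(0) = c_0 / (1 - phi_1^2) = 3 / (1 - (0.758)^2) = 3 / 0.425436 = 7.051589.
  gamma(1) = phi_1 gamma(0) = (0.758)(7.051589) = 5.345105.
Therefore gamma(1) = 5.3451 (to 4 decimal places).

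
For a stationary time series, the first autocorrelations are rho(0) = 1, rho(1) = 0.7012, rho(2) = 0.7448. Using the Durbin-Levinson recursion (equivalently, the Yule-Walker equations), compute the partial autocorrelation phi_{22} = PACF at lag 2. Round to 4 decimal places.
\phi_{22} = 0.4980

The PACF at lag k is phi_{kk}, the last component of the solution
to the Yule-Walker system G_k phi = r_k where
  (G_k)_{ij} = rho(|i - j|), (r_k)_i = rho(i), i,j = 1..k.
Equivalently, Durbin-Levinson gives phi_{kk} iteratively:
  phi_{11} = rho(1)
  phi_{kk} = [rho(k) - sum_{j=1..k-1} phi_{k-1,j} rho(k-j)]
            / [1 - sum_{j=1..k-1} phi_{k-1,j} rho(j)],
  phi_{k,j} = phi_{k-1,j} - phi_{kk} phi_{k-1,k-j},  j = 1..k-1.
Step k = 1:
  phi_11 = rho(1) = 0.7012.
Step k = 2:
  phi_22 = [rho(2) - phi_11 rho(1)] / [1 - phi_11 rho(1)] = [0.7448 - (0.7012)(0.7012)] / [1 - (0.7012)(0.7012)]
         = 0.25311856 / 0.50831856 = 0.498.
Therefore phi_{22} = 0.4980.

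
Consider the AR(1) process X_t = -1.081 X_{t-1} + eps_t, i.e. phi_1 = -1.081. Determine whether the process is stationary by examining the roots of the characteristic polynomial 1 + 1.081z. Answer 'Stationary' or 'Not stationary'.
\text{Not stationary}

The AR(p) characteristic polynomial is P(z) = 1 + 1.081z.
Stationarity requires all roots to lie outside the unit circle, i.e. |z| > 1 for every root.
This is linear in z: 1 + (1.081) z = 0  =>  z = -1/(1.081) = -0.925069,  |z| = 0.925069.
Moduli of all roots: 0.9251.
All moduli strictly greater than 1? No.
Verdict: Not stationary.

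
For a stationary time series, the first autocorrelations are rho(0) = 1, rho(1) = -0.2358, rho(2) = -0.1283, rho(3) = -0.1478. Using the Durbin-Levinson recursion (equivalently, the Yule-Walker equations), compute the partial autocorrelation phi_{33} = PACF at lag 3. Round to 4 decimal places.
\phi_{33} = -0.2530

The PACF at lag k is phi_{kk}, the last component of the solution
to the Yule-Walker system G_k phi = r_k where
  (G_k)_{ij} = rho(|i - j|), (r_k)_i = rho(i), i,j = 1..k.
Equivalently, Durbin-Levinson gives phi_{kk} iteratively:
  phi_{11} = rho(1)
  phi_{kk} = [rho(k) - sum_{j=1..k-1} phi_{k-1,j} rho(k-j)]
            / [1 - sum_{j=1..k-1} phi_{k-1,j} rho(j)],
  phi_{k,j} = phi_{k-1,j} - phi_{kk} phi_{k-1,k-j},  j = 1..k-1.
Step k = 1:
  phi_11 = rho(1) = -0.2358.
Step k = 2:
  phi_22 = [rho(2) - phi_11 rho(1)] / [1 - phi_11 rho(1)] = [-0.1283 - (-0.2358)(-0.2358)] / [1 - (-0.2358)(-0.2358)]
         = -0.18390164 / 0.94439836 = -0.194729.
  Update: phi_21 = phi_11 - phi_22 phi_11 = -0.2358 - (-0.194729)(-0.2358) = -0.281717.
Step k = 3:
  phi_33 = [rho(3) - phi_21 rho(2) - phi_22 rho(1)] / [1 - phi_21 rho(1) - phi_22 rho(2)]
    numerator   = -0.1478 - (-0.281717)(-0.1283) - (-0.194729)(-0.2358) = -0.22986137
    denominator = 1 - (-0.281717)(-0.2358) - (-0.194729)(-0.1283) = 0.9085874
  phi_33 = -0.22986137 / 0.9085874 = -0.253.
Therefore phi_{33} = -0.2530.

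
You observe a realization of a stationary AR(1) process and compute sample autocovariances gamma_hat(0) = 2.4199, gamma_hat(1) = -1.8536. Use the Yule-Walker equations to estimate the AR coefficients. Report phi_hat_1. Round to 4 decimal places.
\hat\phi_{1} = -0.7660

The Yule-Walker equations for an AR(p) process read, in matrix form,
  Gamma_p phi = r_p,   with   (Gamma_p)_{ij} = gamma(|i - j|),
                       (r_p)_i = gamma(i),   i,j = 1..p.
Substitute the sample gammas (Toeplitz matrix and right-hand side of size 1):
  Gamma_p = [[2.4199]]
  r_p     = [-1.8536]
With p = 1 this is the single equation gamma(0) phi_1 = gamma(1):
  phi_hat_1 = gamma(1) / gamma(0) = -1.8536 / 2.4199 = -0.7660.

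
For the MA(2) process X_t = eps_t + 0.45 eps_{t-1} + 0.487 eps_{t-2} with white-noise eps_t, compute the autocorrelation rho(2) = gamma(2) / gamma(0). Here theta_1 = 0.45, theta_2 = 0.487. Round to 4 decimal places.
\rho(2) = 0.3383

For an MA(q) process with theta_0 = 1, the autocovariance is
  gamma(k) = sigma^2 * sum_{i=0..q-k} theta_i * theta_{i+k},
and rho(k) = gamma(k) / gamma(0). Sigma^2 cancels.
  numerator   = (1)*(0.487) = 0.487.
  denominator = (1)^2 + (0.45)^2 + (0.487)^2 = 1.439669.
  rho(2) = 0.487 / 1.439669 = 0.3383.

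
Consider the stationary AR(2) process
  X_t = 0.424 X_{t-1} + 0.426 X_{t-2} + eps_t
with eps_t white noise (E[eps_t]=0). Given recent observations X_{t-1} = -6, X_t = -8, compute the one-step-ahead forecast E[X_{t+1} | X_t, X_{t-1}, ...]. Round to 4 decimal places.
E[X_{t+1} \mid \mathcal F_t] = -5.9480

For an AR(p) model X_t = c + sum_i phi_i X_{t-i} + eps_t, the
one-step-ahead conditional mean is
  E[X_{t+1} | X_t, ...] = c + sum_i phi_i X_{t+1-i}.
Substitute known values:
  E[X_{t+1} | ...] = (0.424) * (-8) + (0.426) * (-6)
                   = -5.9480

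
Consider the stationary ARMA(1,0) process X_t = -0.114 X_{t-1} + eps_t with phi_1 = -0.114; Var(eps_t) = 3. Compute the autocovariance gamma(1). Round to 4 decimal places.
\gamma(1) = -0.3465

Multiply the model equation by X_{t-k} and take expectations. With theta_0 = psi_0 = 1 and psi_j the MA(infinity) weights, this gives
  gamma(k) - sum_i phi_i gamma(k-i) = c_k,
  c_k = sigma^2 * sum_{j=k..q} theta_j psi_{j-k}   (c_k = 0 for k > q),
using gamma(-m) = gamma(m).
Pure AR (q = 0): c_0 = sigma^2 = 3, c_k = 0 for k >= 1.
Equations for k = 0 and k = 1 (AR order 1):
  gamma(0) = phi_1 gamma(1) + c_0
  gamma(1) = phi_1 gamma(0) + c_1
Substituting the second into the first: gamma(0) (1 - phi_1^2) = c_0 + phi_1 c_1, so
  gamma(0) = c_0 / (1 - phi_1^2) = 3 / (1 - (-0.114)^2) = 3 / 0.987004 = 3.039501.
  gamma(1) = phi_1 gamma(0) = (-0.114)(3.039501) = -0.346503.
Therefore gamma(1) = -0.3465 (to 4 decimal places).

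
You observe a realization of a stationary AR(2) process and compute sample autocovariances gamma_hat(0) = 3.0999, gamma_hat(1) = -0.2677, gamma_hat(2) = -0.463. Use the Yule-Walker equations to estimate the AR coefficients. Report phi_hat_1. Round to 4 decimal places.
\hat\phi_{1} = -0.1000

The Yule-Walker equations for an AR(p) process read, in matrix form,
  Gamma_p phi = r_p,   with   (Gamma_p)_{ij} = gamma(|i - j|),
                       (r_p)_i = gamma(i),   i,j = 1..p.
Substitute the sample gammas (Toeplitz matrix and right-hand side of size 2):
  Gamma_p = [[3.0999, -0.2677], [-0.2677, 3.0999]]
  r_p     = [-0.2677, -0.463]
Written out:
  3.0999 phi_1 - 0.2677 phi_2 = -0.2677
  -0.2677 phi_1 + 3.0999 phi_2 = -0.463
Solve by Cramer's rule:
  det = gamma(0)^2 - gamma(1)^2 = (3.0999)^2 - (-0.2677)^2 = 9.60938001 - 0.07166329 = 9.53771672
  phi_hat_1 = [gamma(1) gamma(0) - gamma(1) gamma(2)] / det = [(-0.2677)(3.0999) - (-0.2677)(-0.463)] / 9.53771672 = -0.95378833 / 9.53771672 = -0.1
  phi_hat_2 = [gamma(0) gamma(2) - gamma(1)^2] / det = [(3.0999)(-0.463) - (-0.2677)^2] / 9.53771672 = -1.50691699 / 9.53771672 = -0.158
So phi_hat = [-0.1000, -0.1580].
Therefore phi_hat_1 = -0.1000.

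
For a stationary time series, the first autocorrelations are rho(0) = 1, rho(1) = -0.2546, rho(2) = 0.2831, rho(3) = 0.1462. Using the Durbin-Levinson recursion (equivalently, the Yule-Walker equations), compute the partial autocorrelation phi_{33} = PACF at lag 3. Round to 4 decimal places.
\phi_{33} = 0.2950

The PACF at lag k is phi_{kk}, the last component of the solution
to the Yule-Walker system G_k phi = r_k where
  (G_k)_{ij} = rho(|i - j|), (r_k)_i = rho(i), i,j = 1..k.
Equivalently, Durbin-Levinson gives phi_{kk} iteratively:
  phi_{11} = rho(1)
  phi_{kk} = [rho(k) - sum_{j=1..k-1} phi_{k-1,j} rho(k-j)]
            / [1 - sum_{j=1..k-1} phi_{k-1,j} rho(j)],
  phi_{k,j} = phi_{k-1,j} - phi_{kk} phi_{k-1,k-j},  j = 1..k-1.
Step k = 1:
  phi_11 = rho(1) = -0.2546.
Step k = 2:
  phi_22 = [rho(2) - phi_11 rho(1)] / [1 - phi_11 rho(1)] = [0.2831 - (-0.2546)(-0.2546)] / [1 - (-0.2546)(-0.2546)]
         = 0.21827884 / 0.93517884 = 0.233409.
  Update: phi_21 = phi_11 - phi_22 phi_11 = -0.2546 - (0.233409)(-0.2546) = -0.195174.
Step k = 3:
  phi_33 = [rho(3) - phi_21 rho(2) - phi_22 rho(1)] / [1 - phi_21 rho(1) - phi_22 rho(2)]
    numerator   = 0.1462 - (-0.195174)(0.2831) - (0.233409)(-0.2546) = 0.26087965
    denominator = 1 - (-0.195174)(-0.2546) - (0.233409)(0.2831) = 0.88423067
  phi_33 = 0.26087965 / 0.88423067 = 0.295.
Therefore phi_{33} = 0.2950.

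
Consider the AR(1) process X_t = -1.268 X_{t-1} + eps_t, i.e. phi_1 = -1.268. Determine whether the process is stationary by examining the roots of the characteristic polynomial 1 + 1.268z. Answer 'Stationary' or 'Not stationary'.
\text{Not stationary}

The AR(p) characteristic polynomial is P(z) = 1 + 1.268z.
Stationarity requires all roots to lie outside the unit circle, i.e. |z| > 1 for every root.
This is linear in z: 1 + (1.268) z = 0  =>  z = -1/(1.268) = -0.788644,  |z| = 0.788644.
Moduli of all roots: 0.7886.
All moduli strictly greater than 1? No.
Verdict: Not stationary.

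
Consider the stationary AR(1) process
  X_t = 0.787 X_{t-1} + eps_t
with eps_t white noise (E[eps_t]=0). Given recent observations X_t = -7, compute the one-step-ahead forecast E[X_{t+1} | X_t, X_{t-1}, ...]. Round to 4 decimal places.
E[X_{t+1} \mid \mathcal F_t] = -5.5090

For an AR(p) model X_t = c + sum_i phi_i X_{t-i} + eps_t, the
one-step-ahead conditional mean is
  E[X_{t+1} | X_t, ...] = c + sum_i phi_i X_{t+1-i}.
Substitute known values:
  E[X_{t+1} | ...] = (0.787) * (-7)
                   = -5.5090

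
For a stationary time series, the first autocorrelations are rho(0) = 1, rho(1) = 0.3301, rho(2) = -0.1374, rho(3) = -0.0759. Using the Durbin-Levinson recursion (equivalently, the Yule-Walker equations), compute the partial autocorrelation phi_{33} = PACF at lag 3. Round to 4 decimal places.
\phi_{33} = 0.0890

The PACF at lag k is phi_{kk}, the last component of the solution
to the Yule-Walker system G_k phi = r_k where
  (G_k)_{ij} = rho(|i - j|), (r_k)_i = rho(i), i,j = 1..k.
Equivalently, Durbin-Levinson gives phi_{kk} iteratively:
  phi_{11} = rho(1)
  phi_{kk} = [rho(k) - sum_{j=1..k-1} phi_{k-1,j} rho(k-j)]
            / [1 - sum_{j=1..k-1} phi_{k-1,j} rho(j)],
  phi_{k,j} = phi_{k-1,j} - phi_{kk} phi_{k-1,k-j},  j = 1..k-1.
Step k = 1:
  phi_11 = rho(1) = 0.3301.
Step k = 2:
  phi_22 = [rho(2) - phi_11 rho(1)] / [1 - phi_11 rho(1)] = [-0.1374 - (0.3301)(0.3301)] / [1 - (0.3301)(0.3301)]
         = -0.24636601 / 0.89103399 = -0.276495.
  Update: phi_21 = phi_11 - phi_22 phi_11 = 0.3301 - (-0.276495)(0.3301) = 0.421371.
Step k = 3:
  phi_33 = [rho(3) - phi_21 rho(2) - phi_22 rho(1)] / [1 - phi_21 rho(1) - phi_22 rho(2)]
    numerator   = -0.0759 - (0.421371)(-0.1374) - (-0.276495)(0.3301) = 0.07326719
    denominator = 1 - (0.421371)(0.3301) - (-0.276495)(-0.1374) = 0.82291514
  phi_33 = 0.07326719 / 0.82291514 = 0.089.
Therefore phi_{33} = 0.0890.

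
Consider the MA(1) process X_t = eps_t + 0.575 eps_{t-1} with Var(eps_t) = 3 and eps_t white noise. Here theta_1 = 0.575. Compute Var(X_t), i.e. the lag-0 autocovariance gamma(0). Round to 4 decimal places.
\gamma(0) = 3.9919

For an MA(q) process X_t = eps_t + sum_i theta_i eps_{t-i} with
Var(eps_t) = sigma^2, the variance is
  gamma(0) = sigma^2 * (1 + sum_i theta_i^2).
  sum_i theta_i^2 = (0.575)^2 = 0.330625.
  gamma(0) = 3 * (1 + 0.330625) = 3 * 1.330625 = 3.991875, which rounds to 3.9919.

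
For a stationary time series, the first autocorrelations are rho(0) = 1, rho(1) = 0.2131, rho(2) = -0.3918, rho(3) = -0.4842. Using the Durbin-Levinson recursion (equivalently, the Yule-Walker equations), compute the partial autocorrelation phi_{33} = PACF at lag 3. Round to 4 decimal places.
\phi_{33} = -0.3511

The PACF at lag k is phi_{kk}, the last component of the solution
to the Yule-Walker system G_k phi = r_k where
  (G_k)_{ij} = rho(|i - j|), (r_k)_i = rho(i), i,j = 1..k.
Equivalently, Durbin-Levinson gives phi_{kk} iteratively:
  phi_{11} = rho(1)
  phi_{kk} = [rho(k) - sum_{j=1..k-1} phi_{k-1,j} rho(k-j)]
            / [1 - sum_{j=1..k-1} phi_{k-1,j} rho(j)],
  phi_{k,j} = phi_{k-1,j} - phi_{kk} phi_{k-1,k-j},  j = 1..k-1.
Step k = 1:
  phi_11 = rho(1) = 0.2131.
Step k = 2:
  phi_22 = [rho(2) - phi_11 rho(1)] / [1 - phi_11 rho(1)] = [-0.3918 - (0.2131)(0.2131)] / [1 - (0.2131)(0.2131)]
         = -0.43721161 / 0.95458839 = -0.458011.
  Update: phi_21 = phi_11 - phi_22 phi_11 = 0.2131 - (-0.458011)(0.2131) = 0.310702.
Step k = 3:
  phi_33 = [rho(3) - phi_21 rho(2) - phi_22 rho(1)] / [1 - phi_21 rho(1) - phi_22 rho(2)]
    numerator   = -0.4842 - (0.310702)(-0.3918) - (-0.458011)(0.2131) = -0.26486487
    denominator = 1 - (0.310702)(0.2131) - (-0.458011)(-0.3918) = 0.75434083
  phi_33 = -0.26486487 / 0.75434083 = -0.3511.
Therefore phi_{33} = -0.3511.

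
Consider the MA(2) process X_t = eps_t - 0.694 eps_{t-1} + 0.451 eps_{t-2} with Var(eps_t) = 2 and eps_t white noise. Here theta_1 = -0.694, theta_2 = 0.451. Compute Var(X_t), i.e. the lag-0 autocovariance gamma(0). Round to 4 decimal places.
\gamma(0) = 3.3701

For an MA(q) process X_t = eps_t + sum_i theta_i eps_{t-i} with
Var(eps_t) = sigma^2, the variance is
  gamma(0) = sigma^2 * (1 + sum_i theta_i^2).
  sum_i theta_i^2 = (-0.694)^2 + (0.451)^2 = 0.481636 + 0.203401 = 0.685037.
  gamma(0) = 2 * (1 + 0.685037) = 2 * 1.685037 = 3.370074, which rounds to 3.3701.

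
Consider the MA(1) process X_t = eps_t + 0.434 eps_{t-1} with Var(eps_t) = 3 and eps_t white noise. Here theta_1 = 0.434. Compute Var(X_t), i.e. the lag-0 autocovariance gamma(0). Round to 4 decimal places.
\gamma(0) = 3.5651

For an MA(q) process X_t = eps_t + sum_i theta_i eps_{t-i} with
Var(eps_t) = sigma^2, the variance is
  gamma(0) = sigma^2 * (1 + sum_i theta_i^2).
  sum_i theta_i^2 = (0.434)^2 = 0.188356.
  gamma(0) = 3 * (1 + 0.188356) = 3 * 1.188356 = 3.565068, which rounds to 3.5651.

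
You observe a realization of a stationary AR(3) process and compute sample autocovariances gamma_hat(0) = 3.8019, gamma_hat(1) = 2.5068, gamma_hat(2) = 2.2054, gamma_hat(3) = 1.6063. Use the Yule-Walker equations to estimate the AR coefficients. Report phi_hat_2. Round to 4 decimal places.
\hat\phi_{2} = 0.2860

The Yule-Walker equations for an AR(p) process read, in matrix form,
  Gamma_p phi = r_p,   with   (Gamma_p)_{ij} = gamma(|i - j|),
                       (r_p)_i = gamma(i),   i,j = 1..p.
Substitute the sample gammas (Toeplitz matrix and right-hand side of size 3):
  Gamma_p = [[3.8019, 2.5068, 2.2054], [2.5068, 3.8019, 2.5068], [2.2054, 2.5068, 3.8019]]
  r_p     = [2.5068, 2.2054, 1.6063]
Written out (R1..R3):
  (R1) 3.8019 phi_1 + 2.5068 phi_2 + 2.2054 phi_3 = 2.5068
  (R2) 2.5068 phi_1 + 3.8019 phi_2 + 2.5068 phi_3 = 2.2054
  (R3) 2.2054 phi_1 + 2.5068 phi_2 + 3.8019 phi_3 = 1.6063
Gaussian elimination:
  R2 <- R2 - (2.5068/3.8019) R1 = R2 - (0.659355) R1:  2.14903 phi_2 + 1.05266 phi_3 = 0.55253
  R3 <- R3 - (2.2054/3.8019) R1 = R3 - (0.580078) R1:  1.05266 phi_2 + 2.522595 phi_3 = 0.15216
  R3 <- R3 - (1.05266/2.14903) R2 = R3 - (0.48983) R2:  2.006971 phi_3 = -0.118486
Back-substitution:
  phi_hat_3 = -0.118486 / 2.006971 = -0.059037
  phi_hat_2 = (0.55253 - (1.05266)(-0.059037)) / 2.14903 = 0.286025
  phi_hat_1 = (2.5068 - (2.5068)(0.286025) - (2.2054)(-0.059037)) / 3.8019 = 0.505009
So phi_hat = [0.5050, 0.2860, -0.0590].
Therefore phi_hat_2 = 0.2860.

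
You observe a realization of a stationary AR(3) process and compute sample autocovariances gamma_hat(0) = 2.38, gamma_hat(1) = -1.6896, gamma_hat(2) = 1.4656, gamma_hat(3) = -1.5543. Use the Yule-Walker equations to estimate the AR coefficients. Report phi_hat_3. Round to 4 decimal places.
\hat\phi_{3} = -0.3280

The Yule-Walker equations for an AR(p) process read, in matrix form,
  Gamma_p phi = r_p,   with   (Gamma_p)_{ij} = gamma(|i - j|),
                       (r_p)_i = gamma(i),   i,j = 1..p.
Substitute the sample gammas (Toeplitz matrix and right-hand side of size 3):
  Gamma_p = [[2.38, -1.6896, 1.4656], [-1.6896, 2.38, -1.6896], [1.4656, -1.6896, 2.38]]
  r_p     = [-1.6896, 1.4656, -1.5543]
Written out (R1..R3):
  (R1) 2.38 phi_1 - 1.6896 phi_2 + 1.4656 phi_3 = -1.6896
  (R2) -1.6896 phi_1 + 2.38 phi_2 - 1.6896 phi_3 = 1.4656
  (R3) 1.4656 phi_1 - 1.6896 phi_2 + 2.38 phi_3 = -1.5543
Gaussian elimination:
  R2 <- R2 - (-1.6896/2.38) R1 = R2 - (-0.709916) R1:  1.180526 phi_2 - 0.649147 phi_3 = 0.266126
  R3 <- R3 - (1.4656/2.38) R1 = R3 - (0.615798) R1:  -0.649147 phi_2 + 1.477486 phi_3 = -0.513847
  R3 <- R3 - (-0.649147/1.180526) R2 = R3 - (-0.54988) R2:  1.120533 phi_3 = -0.36751
Back-substitution:
  phi_hat_3 = -0.36751 / 1.120533 = -0.327978
  phi_hat_2 = (0.266126 - (-0.649147)(-0.327978)) / 1.180526 = 0.045082
  phi_hat_1 = (-1.6896 - (-1.6896)(0.045082) - (1.4656)(-0.327978)) / 2.38 = -0.475944
So phi_hat = [-0.4759, 0.0451, -0.3280].
Therefore phi_hat_3 = -0.3280.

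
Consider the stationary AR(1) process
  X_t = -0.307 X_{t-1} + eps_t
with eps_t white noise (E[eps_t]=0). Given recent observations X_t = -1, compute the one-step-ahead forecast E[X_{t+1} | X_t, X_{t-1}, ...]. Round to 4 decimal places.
E[X_{t+1} \mid \mathcal F_t] = 0.3070

For an AR(p) model X_t = c + sum_i phi_i X_{t-i} + eps_t, the
one-step-ahead conditional mean is
  E[X_{t+1} | X_t, ...] = c + sum_i phi_i X_{t+1-i}.
Substitute known values:
  E[X_{t+1} | ...] = (-0.307) * (-1)
                   = 0.3070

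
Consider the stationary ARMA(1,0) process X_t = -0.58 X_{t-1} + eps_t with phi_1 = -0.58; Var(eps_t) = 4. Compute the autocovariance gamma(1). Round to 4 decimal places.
\gamma(1) = -3.4961

Multiply the model equation by X_{t-k} and take expectations. With theta_0 = psi_0 = 1 and psi_j the MA(infinity) weights, this gives
  gamma(k) - sum_i phi_i gamma(k-i) = c_k,
  c_k = sigma^2 * sum_{j=k..q} theta_j psi_{j-k}   (c_k = 0 for k > q),
using gamma(-m) = gamma(m).
Pure AR (q = 0): c_0 = sigma^2 = 4, c_k = 0 for k >= 1.
Equations for k = 0 and k = 1 (AR order 1):
  gamma(0) = phi_1 gamma(1) + c_0
  gamma(1) = phi_1 gamma(0) + c_1
Substituting the second into the first: gamma(0) (1 - phi_1^2) = c_0 + phi_1 c_1, so
  gamma(0) = c_0 / (1 - phi_1^2) = 4 / (1 - (-0.58)^2) = 4 / 0.6636 = 6.027728.
  gamma(1) = phi_1 gamma(0) = (-0.58)(6.027728) = -3.496082.
Therefore gamma(1) = -3.4961 (to 4 decimal places).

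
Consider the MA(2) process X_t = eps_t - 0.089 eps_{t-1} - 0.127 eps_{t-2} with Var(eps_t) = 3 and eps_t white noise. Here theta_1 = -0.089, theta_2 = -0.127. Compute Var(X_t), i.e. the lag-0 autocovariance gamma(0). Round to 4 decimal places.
\gamma(0) = 3.0722

For an MA(q) process X_t = eps_t + sum_i theta_i eps_{t-i} with
Var(eps_t) = sigma^2, the variance is
  gamma(0) = sigma^2 * (1 + sum_i theta_i^2).
  sum_i theta_i^2 = (-0.089)^2 + (-0.127)^2 = 0.007921 + 0.016129 = 0.02405.
  gamma(0) = 3 * (1 + 0.02405) = 3 * 1.02405 = 3.07215, which rounds to 3.0722.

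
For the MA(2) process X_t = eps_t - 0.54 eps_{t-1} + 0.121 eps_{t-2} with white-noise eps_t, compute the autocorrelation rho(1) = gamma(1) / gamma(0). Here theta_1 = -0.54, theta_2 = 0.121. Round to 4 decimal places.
\rho(1) = -0.4634

For an MA(q) process with theta_0 = 1, the autocovariance is
  gamma(k) = sigma^2 * sum_{i=0..q-k} theta_i * theta_{i+k},
and rho(k) = gamma(k) / gamma(0). Sigma^2 cancels.
  numerator   = (1)*(-0.54) + (-0.54)*(0.121) = -0.60534.
  denominator = (1)^2 + (-0.54)^2 + (0.121)^2 = 1.306241.
  rho(1) = -0.60534 / 1.306241 = -0.4634.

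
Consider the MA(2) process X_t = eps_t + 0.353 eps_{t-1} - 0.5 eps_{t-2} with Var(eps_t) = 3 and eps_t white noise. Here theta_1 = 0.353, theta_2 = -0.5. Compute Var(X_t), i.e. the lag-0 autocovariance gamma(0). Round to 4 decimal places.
\gamma(0) = 4.1238

For an MA(q) process X_t = eps_t + sum_i theta_i eps_{t-i} with
Var(eps_t) = sigma^2, the variance is
  gamma(0) = sigma^2 * (1 + sum_i theta_i^2).
  sum_i theta_i^2 = (0.353)^2 + (-0.5)^2 = 0.124609 + 0.25 = 0.374609.
  gamma(0) = 3 * (1 + 0.374609) = 3 * 1.374609 = 4.123827, which rounds to 4.1238.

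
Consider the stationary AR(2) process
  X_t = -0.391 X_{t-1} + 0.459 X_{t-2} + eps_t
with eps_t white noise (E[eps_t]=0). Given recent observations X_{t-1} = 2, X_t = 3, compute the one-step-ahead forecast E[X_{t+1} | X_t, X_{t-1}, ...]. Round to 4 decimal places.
E[X_{t+1} \mid \mathcal F_t] = -0.2550

For an AR(p) model X_t = c + sum_i phi_i X_{t-i} + eps_t, the
one-step-ahead conditional mean is
  E[X_{t+1} | X_t, ...] = c + sum_i phi_i X_{t+1-i}.
Substitute known values:
  E[X_{t+1} | ...] = (-0.391) * (3) + (0.459) * (2)
                   = -0.2550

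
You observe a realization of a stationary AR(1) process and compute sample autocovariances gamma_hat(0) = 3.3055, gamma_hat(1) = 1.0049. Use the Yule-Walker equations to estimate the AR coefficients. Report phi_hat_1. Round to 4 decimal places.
\hat\phi_{1} = 0.3040

The Yule-Walker equations for an AR(p) process read, in matrix form,
  Gamma_p phi = r_p,   with   (Gamma_p)_{ij} = gamma(|i - j|),
                       (r_p)_i = gamma(i),   i,j = 1..p.
Substitute the sample gammas (Toeplitz matrix and right-hand side of size 1):
  Gamma_p = [[3.3055]]
  r_p     = [1.0049]
With p = 1 this is the single equation gamma(0) phi_1 = gamma(1):
  phi_hat_1 = gamma(1) / gamma(0) = 1.0049 / 3.3055 = 0.3040.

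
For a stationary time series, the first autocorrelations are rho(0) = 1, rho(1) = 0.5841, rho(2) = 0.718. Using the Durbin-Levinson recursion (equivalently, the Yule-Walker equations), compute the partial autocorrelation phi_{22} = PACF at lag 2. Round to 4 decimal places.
\phi_{22} = 0.5720

The PACF at lag k is phi_{kk}, the last component of the solution
to the Yule-Walker system G_k phi = r_k where
  (G_k)_{ij} = rho(|i - j|), (r_k)_i = rho(i), i,j = 1..k.
Equivalently, Durbin-Levinson gives phi_{kk} iteratively:
  phi_{11} = rho(1)
  phi_{kk} = [rho(k) - sum_{j=1..k-1} phi_{k-1,j} rho(k-j)]
            / [1 - sum_{j=1..k-1} phi_{k-1,j} rho(j)],
  phi_{k,j} = phi_{k-1,j} - phi_{kk} phi_{k-1,k-j},  j = 1..k-1.
Step k = 1:
  phi_11 = rho(1) = 0.5841.
Step k = 2:
  phi_22 = [rho(2) - phi_11 rho(1)] / [1 - phi_11 rho(1)] = [0.718 - (0.5841)(0.5841)] / [1 - (0.5841)(0.5841)]
         = 0.37682719 / 0.65882719 = 0.572.
Therefore phi_{22} = 0.5720.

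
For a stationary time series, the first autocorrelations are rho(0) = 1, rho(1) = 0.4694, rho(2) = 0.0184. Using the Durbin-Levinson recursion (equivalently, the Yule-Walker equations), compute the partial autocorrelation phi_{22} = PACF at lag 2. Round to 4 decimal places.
\phi_{22} = -0.2590

The PACF at lag k is phi_{kk}, the last component of the solution
to the Yule-Walker system G_k phi = r_k where
  (G_k)_{ij} = rho(|i - j|), (r_k)_i = rho(i), i,j = 1..k.
Equivalently, Durbin-Levinson gives phi_{kk} iteratively:
  phi_{11} = rho(1)
  phi_{kk} = [rho(k) - sum_{j=1..k-1} phi_{k-1,j} rho(k-j)]
            / [1 - sum_{j=1..k-1} phi_{k-1,j} rho(j)],
  phi_{k,j} = phi_{k-1,j} - phi_{kk} phi_{k-1,k-j},  j = 1..k-1.
Step k = 1:
  phi_11 = rho(1) = 0.4694.
Step k = 2:
  phi_22 = [rho(2) - phi_11 rho(1)] / [1 - phi_11 rho(1)] = [0.0184 - (0.4694)(0.4694)] / [1 - (0.4694)(0.4694)]
         = -0.20193636 / 0.77966364 = -0.259.
Therefore phi_{22} = -0.2590.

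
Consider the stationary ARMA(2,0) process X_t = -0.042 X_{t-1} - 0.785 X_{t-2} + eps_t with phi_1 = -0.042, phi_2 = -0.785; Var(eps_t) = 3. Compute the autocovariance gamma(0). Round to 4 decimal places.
\gamma(0) = 7.8214

Multiply the model equation by X_{t-k} and take expectations. With theta_0 = psi_0 = 1 and psi_j the MA(infinity) weights, this gives
  gamma(k) - sum_i phi_i gamma(k-i) = c_k,
  c_k = sigma^2 * sum_{j=k..q} theta_j psi_{j-k}   (c_k = 0 for k > q),
using gamma(-m) = gamma(m).
Pure AR (q = 0): c_0 = sigma^2 = 3, c_k = 0 for k >= 1.
Equations for k = 0, 1, 2 (AR order 2, c_2 = 0):
  (E0) gamma(0) = phi_1 gamma(1) + phi_2 gamma(2) + c_0
  (E1) gamma(1) = phi_1 gamma(0) + phi_2 gamma(1) + c_1
  (E2) gamma(2) = phi_1 gamma(1) + phi_2 gamma(0)
From (E1): gamma(1) = A gamma(0) + B with
  A = phi_1 / (1 - phi_2) = -0.042 / 1.785 = -0.023529,   B = c_1 / (1 - phi_2) = 0 / 1.785 = 0.
Insert (E2) into (E0): gamma(0) (1 - phi_2^2) = phi_1 (1 + phi_2) gamma(1) + c_0.
  phi_1 (1 + phi_2) = (-0.042)(0.215) = -0.00903,   1 - phi_2^2 = 0.383775.
Replace gamma(1) by A gamma(0) + B and collect gamma(0):
  gamma(0) [0.383775 - (-0.00903)(-0.023529)] = c_0 = 3
  gamma(0) * 0.383563 = 3
  gamma(0) = 3 / 0.383563 = 7.821411.
Therefore gamma(0) = 7.8214 (to 4 decimal places).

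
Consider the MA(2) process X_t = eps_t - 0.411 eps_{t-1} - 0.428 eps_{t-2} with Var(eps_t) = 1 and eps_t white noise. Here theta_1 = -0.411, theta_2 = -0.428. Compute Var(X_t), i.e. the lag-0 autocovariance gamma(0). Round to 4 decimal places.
\gamma(0) = 1.3521

For an MA(q) process X_t = eps_t + sum_i theta_i eps_{t-i} with
Var(eps_t) = sigma^2, the variance is
  gamma(0) = sigma^2 * (1 + sum_i theta_i^2).
  sum_i theta_i^2 = (-0.411)^2 + (-0.428)^2 = 0.168921 + 0.183184 = 0.352105.
  gamma(0) = 1 * (1 + 0.352105) = 1 * 1.352105 = 1.352105, which rounds to 1.3521.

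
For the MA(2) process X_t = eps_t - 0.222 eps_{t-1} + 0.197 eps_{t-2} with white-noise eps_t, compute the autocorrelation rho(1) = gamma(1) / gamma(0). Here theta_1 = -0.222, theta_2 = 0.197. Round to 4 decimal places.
\rho(1) = -0.2442

For an MA(q) process with theta_0 = 1, the autocovariance is
  gamma(k) = sigma^2 * sum_{i=0..q-k} theta_i * theta_{i+k},
and rho(k) = gamma(k) / gamma(0). Sigma^2 cancels.
  numerator   = (1)*(-0.222) + (-0.222)*(0.197) = -0.265734.
  denominator = (1)^2 + (-0.222)^2 + (0.197)^2 = 1.088093.
  rho(1) = -0.265734 / 1.088093 = -0.2442.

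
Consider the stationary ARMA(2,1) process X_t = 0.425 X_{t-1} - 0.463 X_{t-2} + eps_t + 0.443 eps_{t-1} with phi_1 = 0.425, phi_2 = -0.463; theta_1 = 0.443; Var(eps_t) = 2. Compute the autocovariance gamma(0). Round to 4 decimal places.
\gamma(0) = 4.0416

Multiply the model equation by X_{t-k} and take expectations. With theta_0 = psi_0 = 1 and psi_j the MA(infinity) weights, this gives
  gamma(k) - sum_i phi_i gamma(k-i) = c_k,
  c_k = sigma^2 * sum_{j=k..q} theta_j psi_{j-k}   (c_k = 0 for k > q),
using gamma(-m) = gamma(m).
psi-weights needed (psi_j = theta_j + sum_i phi_i psi_{j-i}):
  psi_1 = theta_1 + phi_1 = 0.443 + (0.425) = 0.868
Right-hand sides:
  c_0 = sigma^2 (1 + theta_1 psi_1) = 2 * (1 + (0.443)(0.868)) = 2 * 1.384524 = 2.769048
  c_1 = sigma^2 theta_1 = 2 * (0.443) = 0.886
  c_2 = 0
Equations for k = 0, 1, 2 (AR order 2, c_2 = 0):
  (E0) gamma(0) = phi_1 gamma(1) + phi_2 gamma(2) + c_0
  (E1) gamma(1) = phi_1 gamma(0) + phi_2 gamma(1) + c_1
  (E2) gamma(2) = phi_1 gamma(1) + phi_2 gamma(0)
From (E1): gamma(1) = A gamma(0) + B with
  A = phi_1 / (1 - phi_2) = 0.425 / 1.463 = 0.290499,   B = c_1 / (1 - phi_2) = 0.886 / 1.463 = 0.605605.
Insert (E2) into (E0): gamma(0) (1 - phi_2^2) = phi_1 (1 + phi_2) gamma(1) + c_0.
  phi_1 (1 + phi_2) = (0.425)(0.537) = 0.228225,   1 - phi_2^2 = 0.785631.
Replace gamma(1) by A gamma(0) + B and collect gamma(0):
  gamma(0) [0.785631 - (0.228225)(0.290499)] = (0.228225)(0.605605) + 2.769048
  gamma(0) * 0.719332 = 2.907262
  gamma(0) = 2.907262 / 0.719332 = 4.041615.
Therefore gamma(0) = 4.0416 (to 4 decimal places).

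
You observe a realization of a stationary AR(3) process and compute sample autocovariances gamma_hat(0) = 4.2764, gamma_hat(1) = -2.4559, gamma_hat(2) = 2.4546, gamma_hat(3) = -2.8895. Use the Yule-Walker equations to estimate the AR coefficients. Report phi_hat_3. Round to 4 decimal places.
\hat\phi_{3} = -0.4420

The Yule-Walker equations for an AR(p) process read, in matrix form,
  Gamma_p phi = r_p,   with   (Gamma_p)_{ij} = gamma(|i - j|),
                       (r_p)_i = gamma(i),   i,j = 1..p.
Substitute the sample gammas (Toeplitz matrix and right-hand side of size 3):
  Gamma_p = [[4.2764, -2.4559, 2.4546], [-2.4559, 4.2764, -2.4559], [2.4546, -2.4559, 4.2764]]
  r_p     = [-2.4559, 2.4546, -2.8895]
Written out (R1..R3):
  (R1) 4.2764 phi_1 - 2.4559 phi_2 + 2.4546 phi_3 = -2.4559
  (R2) -2.4559 phi_1 + 4.2764 phi_2 - 2.4559 phi_3 = 2.4546
  (R3) 2.4546 phi_1 - 2.4559 phi_2 + 4.2764 phi_3 = -2.8895
Gaussian elimination:
  R2 <- R2 - (-2.4559/4.2764) R1 = R2 - (-0.574291) R1:  2.865998 phi_2 - 1.046244 phi_3 = 1.044198
  R3 <- R3 - (2.4546/4.2764) R1 = R3 - (0.573987) R1:  -1.046244 phi_2 + 2.86749 phi_3 = -1.479844
  R3 <- R3 - (-1.046244/2.865998) R2 = R3 - (-0.365054) R2:  2.485555 phi_3 = -1.098656
Back-substitution:
  phi_hat_3 = -1.098656 / 2.485555 = -0.442016
  phi_hat_2 = (1.044198 - (-1.046244)(-0.442016)) / 2.865998 = 0.20298
  phi_hat_1 = (-2.4559 - (-2.4559)(0.20298) - (2.4546)(-0.442016)) / 4.2764 = -0.20401
So phi_hat = [-0.2040, 0.2030, -0.4420].
Therefore phi_hat_3 = -0.4420.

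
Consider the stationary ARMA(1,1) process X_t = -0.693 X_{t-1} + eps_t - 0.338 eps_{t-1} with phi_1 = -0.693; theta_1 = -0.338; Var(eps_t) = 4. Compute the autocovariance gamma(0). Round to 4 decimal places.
\gamma(0) = 12.1805

Multiply the model equation by X_{t-k} and take expectations. With theta_0 = psi_0 = 1 and psi_j the MA(infinity) weights, this gives
  gamma(k) - sum_i phi_i gamma(k-i) = c_k,
  c_k = sigma^2 * sum_{j=k..q} theta_j psi_{j-k}   (c_k = 0 for k > q),
using gamma(-m) = gamma(m).
psi-weights needed (psi_j = theta_j + sum_i phi_i psi_{j-i}):
  psi_1 = theta_1 + phi_1 = -0.338 + (-0.693) = -1.031
Right-hand sides:
  c_0 = sigma^2 (1 + theta_1 psi_1) = 4 * (1 + (-0.338)(-1.031)) = 4 * 1.348478 = 5.393912
  c_1 = sigma^2 theta_1 = 4 * (-0.338) = -1.352
  c_2 = 0
Equations for k = 0 and k = 1 (AR order 1):
  gamma(0) = phi_1 gamma(1) + c_0
  gamma(1) = phi_1 gamma(0) + c_1
Substituting the second into the first: gamma(0) (1 - phi_1^2) = c_0 + phi_1 c_1, so
  gamma(0) = (c_0 + phi_1 c_1) / (1 - phi_1^2) = (5.393912 + (-0.693)(-1.352)) / (1 - (-0.693)^2) = 6.330848 / 0.519751 = 12.18054.
Therefore gamma(0) = 12.1805 (to 4 decimal places).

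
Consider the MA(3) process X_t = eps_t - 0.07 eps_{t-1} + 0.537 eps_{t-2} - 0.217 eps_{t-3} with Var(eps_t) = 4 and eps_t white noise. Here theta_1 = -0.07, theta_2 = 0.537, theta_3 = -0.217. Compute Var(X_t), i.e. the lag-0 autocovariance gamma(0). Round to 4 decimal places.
\gamma(0) = 5.3614

For an MA(q) process X_t = eps_t + sum_i theta_i eps_{t-i} with
Var(eps_t) = sigma^2, the variance is
  gamma(0) = sigma^2 * (1 + sum_i theta_i^2).
  sum_i theta_i^2 = (-0.07)^2 + (0.537)^2 + (-0.217)^2 = 0.0049 + 0.288369 + 0.047089 = 0.340358.
  gamma(0) = 4 * (1 + 0.340358) = 4 * 1.340358 = 5.361432, which rounds to 5.3614.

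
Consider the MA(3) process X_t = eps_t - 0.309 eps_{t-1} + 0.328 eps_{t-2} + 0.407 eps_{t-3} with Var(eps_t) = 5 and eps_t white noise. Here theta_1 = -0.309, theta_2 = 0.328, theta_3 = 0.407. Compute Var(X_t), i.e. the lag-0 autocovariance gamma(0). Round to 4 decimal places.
\gamma(0) = 6.8436

For an MA(q) process X_t = eps_t + sum_i theta_i eps_{t-i} with
Var(eps_t) = sigma^2, the variance is
  gamma(0) = sigma^2 * (1 + sum_i theta_i^2).
  sum_i theta_i^2 = (-0.309)^2 + (0.328)^2 + (0.407)^2 = 0.095481 + 0.107584 + 0.165649 = 0.368714.
  gamma(0) = 5 * (1 + 0.368714) = 5 * 1.368714 = 6.84357, which rounds to 6.8436.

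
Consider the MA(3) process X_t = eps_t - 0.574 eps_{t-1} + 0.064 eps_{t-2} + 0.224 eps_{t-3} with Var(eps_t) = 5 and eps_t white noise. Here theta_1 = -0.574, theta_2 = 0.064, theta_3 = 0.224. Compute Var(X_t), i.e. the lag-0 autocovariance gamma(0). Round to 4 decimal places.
\gamma(0) = 6.9187

For an MA(q) process X_t = eps_t + sum_i theta_i eps_{t-i} with
Var(eps_t) = sigma^2, the variance is
  gamma(0) = sigma^2 * (1 + sum_i theta_i^2).
  sum_i theta_i^2 = (-0.574)^2 + (0.064)^2 + (0.224)^2 = 0.329476 + 0.004096 + 0.050176 = 0.383748.
  gamma(0) = 5 * (1 + 0.383748) = 5 * 1.383748 = 6.91874, which rounds to 6.9187.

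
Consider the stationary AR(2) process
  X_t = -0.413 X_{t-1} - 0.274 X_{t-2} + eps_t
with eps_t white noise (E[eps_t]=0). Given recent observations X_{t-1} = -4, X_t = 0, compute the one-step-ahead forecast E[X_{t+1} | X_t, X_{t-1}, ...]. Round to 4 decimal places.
E[X_{t+1} \mid \mathcal F_t] = 1.0960

For an AR(p) model X_t = c + sum_i phi_i X_{t-i} + eps_t, the
one-step-ahead conditional mean is
  E[X_{t+1} | X_t, ...] = c + sum_i phi_i X_{t+1-i}.
Substitute known values:
  E[X_{t+1} | ...] = (-0.413) * (0) + (-0.274) * (-4)
                   = 1.0960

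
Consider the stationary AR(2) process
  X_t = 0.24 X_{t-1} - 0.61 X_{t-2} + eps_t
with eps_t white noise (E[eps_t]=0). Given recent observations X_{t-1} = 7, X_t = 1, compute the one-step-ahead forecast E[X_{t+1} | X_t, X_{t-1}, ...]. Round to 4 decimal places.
E[X_{t+1} \mid \mathcal F_t] = -4.0300

For an AR(p) model X_t = c + sum_i phi_i X_{t-i} + eps_t, the
one-step-ahead conditional mean is
  E[X_{t+1} | X_t, ...] = c + sum_i phi_i X_{t+1-i}.
Substitute known values:
  E[X_{t+1} | ...] = (0.24) * (1) + (-0.61) * (7)
                   = -4.0300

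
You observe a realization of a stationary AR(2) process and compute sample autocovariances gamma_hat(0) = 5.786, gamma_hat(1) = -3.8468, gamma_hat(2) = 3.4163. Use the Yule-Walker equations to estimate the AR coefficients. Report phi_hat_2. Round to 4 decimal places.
\hat\phi_{2} = 0.2660

The Yule-Walker equations for an AR(p) process read, in matrix form,
  Gamma_p phi = r_p,   with   (Gamma_p)_{ij} = gamma(|i - j|),
                       (r_p)_i = gamma(i),   i,j = 1..p.
Substitute the sample gammas (Toeplitz matrix and right-hand side of size 2):
  Gamma_p = [[5.786, -3.8468], [-3.8468, 5.786]]
  r_p     = [-3.8468, 3.4163]
Written out:
  5.786 phi_1 - 3.8468 phi_2 = -3.8468
  -3.8468 phi_1 + 5.786 phi_2 = 3.4163
Solve by Cramer's rule:
  det = gamma(0)^2 - gamma(1)^2 = (5.786)^2 - (-3.8468)^2 = 33.477796 - 14.79787024 = 18.67992576
  phi_hat_1 = [gamma(1) gamma(0) - gamma(1) gamma(2)] / det = [(-3.8468)(5.786) - (-3.8468)(3.4163)] / 18.67992576 = -9.11576196 / 18.67992576 = -0.488
  phi_hat_2 = [gamma(0) gamma(2) - gamma(1)^2] / det = [(5.786)(3.4163) - (-3.8468)^2] / 18.67992576 = 4.96884156 / 18.67992576 = 0.266
So phi_hat = [-0.4880, 0.2660].
Therefore phi_hat_2 = 0.2660.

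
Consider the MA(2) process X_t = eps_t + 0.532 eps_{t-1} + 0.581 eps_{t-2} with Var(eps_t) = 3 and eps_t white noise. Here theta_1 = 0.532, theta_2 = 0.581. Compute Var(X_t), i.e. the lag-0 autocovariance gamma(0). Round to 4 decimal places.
\gamma(0) = 4.8618

For an MA(q) process X_t = eps_t + sum_i theta_i eps_{t-i} with
Var(eps_t) = sigma^2, the variance is
  gamma(0) = sigma^2 * (1 + sum_i theta_i^2).
  sum_i theta_i^2 = (0.532)^2 + (0.581)^2 = 0.283024 + 0.337561 = 0.620585.
  gamma(0) = 3 * (1 + 0.620585) = 3 * 1.620585 = 4.861755, which rounds to 4.8618.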